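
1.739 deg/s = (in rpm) 0.2898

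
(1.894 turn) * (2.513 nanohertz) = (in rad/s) 2.991e-08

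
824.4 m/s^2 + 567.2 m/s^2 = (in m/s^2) 1392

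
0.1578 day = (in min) 227.2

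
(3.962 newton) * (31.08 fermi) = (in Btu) 1.167e-16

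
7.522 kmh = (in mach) 0.006136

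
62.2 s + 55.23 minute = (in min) 56.27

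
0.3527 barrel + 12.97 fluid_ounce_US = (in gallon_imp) 12.42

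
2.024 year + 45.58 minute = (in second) 6.383e+07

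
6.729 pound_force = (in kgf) 3.052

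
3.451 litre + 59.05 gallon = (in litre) 227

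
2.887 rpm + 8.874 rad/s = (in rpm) 87.63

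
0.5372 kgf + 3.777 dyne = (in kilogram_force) 0.5372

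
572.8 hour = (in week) 3.41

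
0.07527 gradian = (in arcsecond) 243.9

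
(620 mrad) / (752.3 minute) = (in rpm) 0.0001312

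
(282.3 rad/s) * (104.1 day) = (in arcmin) 8.729e+12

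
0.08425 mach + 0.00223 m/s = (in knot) 55.77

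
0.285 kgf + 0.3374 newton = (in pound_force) 0.7042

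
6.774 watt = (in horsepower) 0.009084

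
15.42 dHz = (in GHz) 1.542e-09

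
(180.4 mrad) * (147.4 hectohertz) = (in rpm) 2.539e+04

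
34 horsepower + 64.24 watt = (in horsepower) 34.09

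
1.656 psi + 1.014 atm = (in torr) 856.3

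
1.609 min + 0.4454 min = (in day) 0.001427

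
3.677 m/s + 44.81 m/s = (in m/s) 48.49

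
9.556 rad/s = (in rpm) 91.25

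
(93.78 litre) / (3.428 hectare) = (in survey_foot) 8.975e-06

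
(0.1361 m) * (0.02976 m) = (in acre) 1.001e-06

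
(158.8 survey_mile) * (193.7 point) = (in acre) 4.315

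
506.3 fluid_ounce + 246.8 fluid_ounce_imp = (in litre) 21.99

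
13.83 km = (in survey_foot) 4.537e+04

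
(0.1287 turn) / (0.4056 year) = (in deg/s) 3.622e-06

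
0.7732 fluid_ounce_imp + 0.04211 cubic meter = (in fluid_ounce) 1425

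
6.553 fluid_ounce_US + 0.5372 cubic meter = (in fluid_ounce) 1.817e+04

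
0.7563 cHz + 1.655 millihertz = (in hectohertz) 9.218e-05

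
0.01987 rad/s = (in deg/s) 1.138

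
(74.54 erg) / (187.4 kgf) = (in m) 4.056e-09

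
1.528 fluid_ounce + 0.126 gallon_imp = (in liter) 0.618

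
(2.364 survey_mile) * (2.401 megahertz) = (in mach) 2.683e+07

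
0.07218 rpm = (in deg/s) 0.4331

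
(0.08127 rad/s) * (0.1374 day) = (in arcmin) 3.317e+06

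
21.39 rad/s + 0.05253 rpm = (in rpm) 204.3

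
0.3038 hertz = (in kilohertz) 0.0003038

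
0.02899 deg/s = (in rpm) 0.004832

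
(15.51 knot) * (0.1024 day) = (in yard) 7.72e+04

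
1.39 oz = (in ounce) 1.39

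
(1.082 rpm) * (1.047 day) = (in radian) 1.025e+04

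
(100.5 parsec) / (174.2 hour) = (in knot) 9.612e+12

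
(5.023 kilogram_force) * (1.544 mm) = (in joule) 0.07606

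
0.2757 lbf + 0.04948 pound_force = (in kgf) 0.1475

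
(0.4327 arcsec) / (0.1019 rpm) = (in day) 2.275e-09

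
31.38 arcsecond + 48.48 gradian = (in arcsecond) 1.571e+05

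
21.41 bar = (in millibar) 2.141e+04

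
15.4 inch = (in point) 1109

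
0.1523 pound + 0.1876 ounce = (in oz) 2.624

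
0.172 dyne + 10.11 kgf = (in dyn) 9.915e+06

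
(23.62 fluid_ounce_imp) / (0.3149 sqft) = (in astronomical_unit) 1.533e-13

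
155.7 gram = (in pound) 0.3433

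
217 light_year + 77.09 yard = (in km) 2.053e+15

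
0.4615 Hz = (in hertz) 0.4615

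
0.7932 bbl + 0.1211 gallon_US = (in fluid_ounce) 4280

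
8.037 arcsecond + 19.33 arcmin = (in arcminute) 19.46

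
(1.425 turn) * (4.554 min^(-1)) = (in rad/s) 0.6796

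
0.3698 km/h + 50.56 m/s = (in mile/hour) 113.3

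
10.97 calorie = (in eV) 2.865e+20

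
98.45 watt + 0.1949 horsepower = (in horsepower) 0.3269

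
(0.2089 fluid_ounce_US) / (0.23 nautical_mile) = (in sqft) 1.561e-07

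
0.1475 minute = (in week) 1.463e-05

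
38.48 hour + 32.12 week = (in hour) 5435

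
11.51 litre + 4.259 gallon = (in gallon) 7.3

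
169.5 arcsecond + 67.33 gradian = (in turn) 0.1685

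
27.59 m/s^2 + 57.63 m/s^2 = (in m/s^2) 85.22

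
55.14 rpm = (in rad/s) 5.774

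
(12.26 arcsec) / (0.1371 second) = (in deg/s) 0.02484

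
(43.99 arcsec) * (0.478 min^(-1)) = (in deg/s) 9.735e-05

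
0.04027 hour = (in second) 145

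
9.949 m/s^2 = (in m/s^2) 9.949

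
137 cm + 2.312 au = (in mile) 2.149e+08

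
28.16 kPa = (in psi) 4.084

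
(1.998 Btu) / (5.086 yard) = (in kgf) 46.22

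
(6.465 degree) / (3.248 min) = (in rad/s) 0.000579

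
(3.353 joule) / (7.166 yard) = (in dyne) 5.117e+04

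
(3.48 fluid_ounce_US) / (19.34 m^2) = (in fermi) 5.321e+09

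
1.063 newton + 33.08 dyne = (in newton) 1.063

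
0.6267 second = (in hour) 0.0001741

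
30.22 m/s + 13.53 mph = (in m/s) 36.27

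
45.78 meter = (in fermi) 4.578e+16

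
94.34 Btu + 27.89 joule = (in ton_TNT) 2.38e-05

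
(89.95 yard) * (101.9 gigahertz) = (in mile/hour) 1.875e+13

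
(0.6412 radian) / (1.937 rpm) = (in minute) 0.05268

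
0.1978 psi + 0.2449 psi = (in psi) 0.4427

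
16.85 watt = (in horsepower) 0.0226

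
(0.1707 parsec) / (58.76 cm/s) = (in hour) 2.49e+12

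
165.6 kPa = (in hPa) 1656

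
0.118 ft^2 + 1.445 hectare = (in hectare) 1.445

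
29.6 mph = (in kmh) 47.64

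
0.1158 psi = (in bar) 0.007984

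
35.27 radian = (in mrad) 3.527e+04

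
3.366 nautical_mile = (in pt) 1.767e+07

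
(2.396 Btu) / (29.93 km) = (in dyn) 8446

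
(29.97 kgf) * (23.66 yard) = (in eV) 3.969e+22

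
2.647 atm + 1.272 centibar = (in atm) 2.66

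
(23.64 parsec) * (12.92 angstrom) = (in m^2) 9.425e+08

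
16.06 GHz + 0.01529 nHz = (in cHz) 1.606e+12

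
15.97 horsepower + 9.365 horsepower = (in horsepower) 25.33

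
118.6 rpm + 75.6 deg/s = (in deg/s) 787.2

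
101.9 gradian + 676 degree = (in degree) 767.7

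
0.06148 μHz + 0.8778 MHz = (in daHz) 8.778e+04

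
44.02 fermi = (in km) 4.402e-17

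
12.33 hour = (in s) 4.439e+04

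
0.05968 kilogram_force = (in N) 0.5853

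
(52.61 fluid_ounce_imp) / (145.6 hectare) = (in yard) 1.123e-09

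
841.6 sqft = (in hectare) 0.007819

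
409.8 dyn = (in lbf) 0.0009213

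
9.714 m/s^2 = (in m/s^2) 9.714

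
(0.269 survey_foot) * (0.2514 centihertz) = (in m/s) 0.0002061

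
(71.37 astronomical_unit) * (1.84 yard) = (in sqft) 1.934e+14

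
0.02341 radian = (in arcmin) 80.48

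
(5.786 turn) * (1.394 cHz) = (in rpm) 4.839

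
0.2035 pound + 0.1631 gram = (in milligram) 9.247e+04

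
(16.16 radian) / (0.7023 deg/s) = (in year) 4.181e-05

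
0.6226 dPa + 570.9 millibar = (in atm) 0.5634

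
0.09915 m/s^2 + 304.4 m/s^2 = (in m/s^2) 304.5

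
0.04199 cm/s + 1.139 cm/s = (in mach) 3.468e-05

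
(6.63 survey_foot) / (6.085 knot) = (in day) 7.472e-06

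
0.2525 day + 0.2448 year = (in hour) 2151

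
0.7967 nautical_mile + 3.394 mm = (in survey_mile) 0.9168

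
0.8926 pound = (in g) 404.9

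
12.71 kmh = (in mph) 7.898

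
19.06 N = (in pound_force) 4.285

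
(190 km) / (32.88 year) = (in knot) 0.0003562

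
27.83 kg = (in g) 2.783e+04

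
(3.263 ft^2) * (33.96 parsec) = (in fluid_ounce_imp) 1.118e+22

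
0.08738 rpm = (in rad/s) 0.00915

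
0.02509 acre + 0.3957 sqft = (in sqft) 1093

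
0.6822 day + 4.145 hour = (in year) 0.002342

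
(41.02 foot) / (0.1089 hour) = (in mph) 0.07134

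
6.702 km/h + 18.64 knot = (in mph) 25.61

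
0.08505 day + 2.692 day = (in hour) 66.65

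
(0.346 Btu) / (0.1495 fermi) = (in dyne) 2.442e+23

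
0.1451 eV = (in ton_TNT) 5.556e-30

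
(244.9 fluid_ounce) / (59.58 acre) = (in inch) 1.183e-06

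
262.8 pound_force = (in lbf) 262.8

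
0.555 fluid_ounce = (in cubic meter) 1.641e-05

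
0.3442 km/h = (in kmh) 0.3442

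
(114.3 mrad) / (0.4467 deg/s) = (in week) 2.424e-05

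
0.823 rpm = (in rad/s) 0.08618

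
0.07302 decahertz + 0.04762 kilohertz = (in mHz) 4.835e+04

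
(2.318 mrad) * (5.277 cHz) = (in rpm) 0.001168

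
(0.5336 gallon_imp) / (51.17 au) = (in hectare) 3.169e-20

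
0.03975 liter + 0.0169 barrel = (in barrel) 0.01715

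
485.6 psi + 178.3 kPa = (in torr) 2.645e+04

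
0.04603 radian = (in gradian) 2.93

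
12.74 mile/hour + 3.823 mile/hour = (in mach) 0.02175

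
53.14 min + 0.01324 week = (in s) 1.12e+04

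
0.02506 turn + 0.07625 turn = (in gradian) 40.52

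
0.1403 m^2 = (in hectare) 1.403e-05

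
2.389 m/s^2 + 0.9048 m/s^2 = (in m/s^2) 3.294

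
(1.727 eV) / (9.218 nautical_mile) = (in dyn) 1.621e-18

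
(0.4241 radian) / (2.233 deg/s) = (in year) 3.451e-07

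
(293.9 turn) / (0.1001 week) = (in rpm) 0.2913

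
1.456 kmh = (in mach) 0.001188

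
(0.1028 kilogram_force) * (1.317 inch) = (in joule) 0.03372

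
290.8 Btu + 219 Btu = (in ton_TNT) 0.0001286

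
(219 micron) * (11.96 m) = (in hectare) 2.619e-07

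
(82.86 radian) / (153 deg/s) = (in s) 31.03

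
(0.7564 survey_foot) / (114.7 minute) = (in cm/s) 0.00335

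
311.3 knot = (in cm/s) 1.601e+04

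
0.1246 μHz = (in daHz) 1.246e-08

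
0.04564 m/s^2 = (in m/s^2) 0.04564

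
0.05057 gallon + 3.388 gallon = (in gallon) 3.439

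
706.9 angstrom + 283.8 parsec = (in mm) 8.757e+21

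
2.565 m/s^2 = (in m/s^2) 2.565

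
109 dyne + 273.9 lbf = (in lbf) 273.9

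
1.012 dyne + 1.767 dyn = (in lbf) 6.247e-06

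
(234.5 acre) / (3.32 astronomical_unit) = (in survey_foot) 6.269e-06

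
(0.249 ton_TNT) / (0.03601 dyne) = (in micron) 2.893e+21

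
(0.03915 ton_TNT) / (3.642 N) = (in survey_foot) 1.476e+08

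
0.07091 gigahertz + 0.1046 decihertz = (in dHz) 7.091e+08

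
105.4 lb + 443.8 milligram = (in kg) 47.81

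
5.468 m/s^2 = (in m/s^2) 5.468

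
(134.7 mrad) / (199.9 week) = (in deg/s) 6.384e-08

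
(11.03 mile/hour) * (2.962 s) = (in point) 4.14e+04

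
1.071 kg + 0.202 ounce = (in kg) 1.077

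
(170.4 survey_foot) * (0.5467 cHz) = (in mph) 0.6352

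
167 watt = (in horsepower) 0.224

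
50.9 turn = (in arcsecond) 6.597e+07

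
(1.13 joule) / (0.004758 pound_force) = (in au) 3.569e-10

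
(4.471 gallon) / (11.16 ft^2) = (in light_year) 1.725e-18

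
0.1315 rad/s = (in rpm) 1.256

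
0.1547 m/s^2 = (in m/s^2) 0.1547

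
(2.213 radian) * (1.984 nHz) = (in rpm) 4.193e-08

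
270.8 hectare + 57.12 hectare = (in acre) 810.3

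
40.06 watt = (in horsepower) 0.05372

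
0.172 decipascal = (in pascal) 0.0172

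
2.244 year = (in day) 819.1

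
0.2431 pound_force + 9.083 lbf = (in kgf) 4.23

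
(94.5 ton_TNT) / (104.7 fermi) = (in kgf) 3.851e+23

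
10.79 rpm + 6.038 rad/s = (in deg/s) 410.7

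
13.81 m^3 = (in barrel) 86.86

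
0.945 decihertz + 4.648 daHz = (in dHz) 465.7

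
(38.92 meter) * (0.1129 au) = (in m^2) 6.573e+11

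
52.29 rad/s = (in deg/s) 2996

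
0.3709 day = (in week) 0.05299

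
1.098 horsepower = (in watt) 818.8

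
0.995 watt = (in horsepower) 0.001334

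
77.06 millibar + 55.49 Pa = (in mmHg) 58.22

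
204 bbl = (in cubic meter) 32.43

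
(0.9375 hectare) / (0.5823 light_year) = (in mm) 1.702e-09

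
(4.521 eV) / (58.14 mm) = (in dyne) 1.246e-12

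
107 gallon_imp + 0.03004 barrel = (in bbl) 3.09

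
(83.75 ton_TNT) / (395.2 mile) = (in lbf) 1.239e+05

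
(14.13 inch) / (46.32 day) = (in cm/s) 8.968e-06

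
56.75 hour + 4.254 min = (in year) 0.006486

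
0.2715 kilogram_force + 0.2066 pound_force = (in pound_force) 0.8052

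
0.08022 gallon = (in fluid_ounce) 10.27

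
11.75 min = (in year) 2.236e-05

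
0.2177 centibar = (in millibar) 2.177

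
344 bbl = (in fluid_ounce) 1.849e+06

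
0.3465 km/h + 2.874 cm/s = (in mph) 0.2796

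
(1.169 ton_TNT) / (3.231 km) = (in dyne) 1.514e+11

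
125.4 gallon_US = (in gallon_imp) 104.4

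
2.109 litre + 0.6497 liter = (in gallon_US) 0.7288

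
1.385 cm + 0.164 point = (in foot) 0.04563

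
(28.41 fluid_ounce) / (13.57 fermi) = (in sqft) 6.664e+11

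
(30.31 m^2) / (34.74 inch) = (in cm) 3435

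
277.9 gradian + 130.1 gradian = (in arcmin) 2.203e+04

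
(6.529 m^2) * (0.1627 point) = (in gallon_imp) 0.08243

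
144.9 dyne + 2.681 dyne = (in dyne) 147.6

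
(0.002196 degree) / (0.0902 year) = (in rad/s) 1.347e-11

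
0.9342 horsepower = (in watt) 696.6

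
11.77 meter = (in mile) 0.007314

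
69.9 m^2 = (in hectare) 0.00699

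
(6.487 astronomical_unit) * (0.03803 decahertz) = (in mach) 1.084e+09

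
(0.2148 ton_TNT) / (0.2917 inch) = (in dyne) 1.213e+16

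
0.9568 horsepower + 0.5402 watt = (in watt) 714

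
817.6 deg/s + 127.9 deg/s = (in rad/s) 16.5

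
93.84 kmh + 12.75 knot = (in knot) 63.42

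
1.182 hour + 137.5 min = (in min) 208.4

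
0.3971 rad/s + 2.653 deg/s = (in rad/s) 0.4434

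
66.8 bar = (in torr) 5.01e+04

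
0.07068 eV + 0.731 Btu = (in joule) 771.2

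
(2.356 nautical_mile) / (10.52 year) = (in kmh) 4.735e-05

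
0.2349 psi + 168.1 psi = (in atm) 11.45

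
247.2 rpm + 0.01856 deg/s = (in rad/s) 25.89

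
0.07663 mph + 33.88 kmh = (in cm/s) 944.5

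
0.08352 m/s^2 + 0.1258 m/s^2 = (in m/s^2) 0.2093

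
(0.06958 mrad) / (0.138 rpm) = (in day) 5.573e-08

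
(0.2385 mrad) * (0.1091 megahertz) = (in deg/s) 1491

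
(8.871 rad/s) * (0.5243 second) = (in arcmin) 1.599e+04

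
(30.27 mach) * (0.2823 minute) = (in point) 4.949e+08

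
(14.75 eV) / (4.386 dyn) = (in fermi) 53.88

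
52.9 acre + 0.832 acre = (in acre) 53.73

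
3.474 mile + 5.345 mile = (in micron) 1.419e+10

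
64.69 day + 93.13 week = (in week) 102.4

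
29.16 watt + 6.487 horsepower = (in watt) 4867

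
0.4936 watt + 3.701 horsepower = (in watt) 2760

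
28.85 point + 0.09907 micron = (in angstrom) 1.018e+08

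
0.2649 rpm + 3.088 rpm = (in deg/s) 20.12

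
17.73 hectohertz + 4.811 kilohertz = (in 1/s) 6584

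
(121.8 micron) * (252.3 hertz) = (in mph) 0.06874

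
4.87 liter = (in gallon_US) 1.287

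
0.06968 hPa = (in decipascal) 69.68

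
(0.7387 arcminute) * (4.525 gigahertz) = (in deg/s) 5.571e+07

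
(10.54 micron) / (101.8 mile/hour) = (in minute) 3.86e-09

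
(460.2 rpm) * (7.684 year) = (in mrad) 1.168e+13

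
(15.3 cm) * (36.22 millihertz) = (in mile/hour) 0.0124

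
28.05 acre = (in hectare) 11.35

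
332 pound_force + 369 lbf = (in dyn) 3.118e+08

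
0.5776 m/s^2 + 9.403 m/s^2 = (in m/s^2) 9.981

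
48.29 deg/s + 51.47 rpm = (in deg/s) 357.1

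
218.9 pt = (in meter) 0.07722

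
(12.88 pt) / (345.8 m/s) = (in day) 1.521e-10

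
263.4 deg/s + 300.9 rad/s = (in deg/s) 1.75e+04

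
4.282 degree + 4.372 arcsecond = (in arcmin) 257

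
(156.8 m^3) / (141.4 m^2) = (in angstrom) 1.109e+10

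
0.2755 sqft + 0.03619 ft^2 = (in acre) 7.155e-06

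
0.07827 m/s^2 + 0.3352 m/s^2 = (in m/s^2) 0.4135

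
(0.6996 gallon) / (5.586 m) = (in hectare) 4.741e-08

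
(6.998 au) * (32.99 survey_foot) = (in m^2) 1.053e+13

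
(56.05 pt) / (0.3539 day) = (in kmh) 2.328e-06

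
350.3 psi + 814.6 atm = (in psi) 1.232e+04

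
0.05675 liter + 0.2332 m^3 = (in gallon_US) 61.62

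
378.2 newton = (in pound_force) 85.02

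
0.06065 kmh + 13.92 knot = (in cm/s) 717.8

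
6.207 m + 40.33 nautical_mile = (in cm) 7.47e+06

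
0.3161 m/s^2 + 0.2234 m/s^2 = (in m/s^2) 0.5395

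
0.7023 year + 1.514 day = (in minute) 3.713e+05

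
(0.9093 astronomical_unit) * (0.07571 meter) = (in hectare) 1.03e+06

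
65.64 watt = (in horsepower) 0.08802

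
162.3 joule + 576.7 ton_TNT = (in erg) 2.413e+19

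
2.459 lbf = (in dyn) 1.094e+06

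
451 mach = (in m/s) 1.536e+05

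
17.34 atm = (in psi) 254.8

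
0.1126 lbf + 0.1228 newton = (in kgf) 0.0636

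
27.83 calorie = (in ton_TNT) 2.783e-08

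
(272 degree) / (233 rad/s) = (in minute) 0.0003396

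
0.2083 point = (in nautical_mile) 3.968e-08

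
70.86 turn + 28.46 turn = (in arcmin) 2.145e+06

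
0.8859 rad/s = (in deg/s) 50.76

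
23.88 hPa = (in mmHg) 17.91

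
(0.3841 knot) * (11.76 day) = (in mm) 2.008e+08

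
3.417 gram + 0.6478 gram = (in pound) 0.008961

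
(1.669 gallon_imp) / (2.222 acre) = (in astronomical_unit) 5.64e-18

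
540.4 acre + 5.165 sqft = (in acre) 540.4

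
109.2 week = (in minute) 1.101e+06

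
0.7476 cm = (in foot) 0.02453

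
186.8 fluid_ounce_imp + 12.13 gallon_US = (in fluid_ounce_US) 1732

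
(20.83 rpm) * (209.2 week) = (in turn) 4.392e+07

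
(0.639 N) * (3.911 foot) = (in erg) 7.617e+06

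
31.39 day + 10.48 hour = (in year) 0.0872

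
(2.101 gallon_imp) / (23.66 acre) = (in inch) 3.927e-06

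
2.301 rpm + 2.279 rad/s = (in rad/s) 2.52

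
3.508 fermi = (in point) 9.944e-12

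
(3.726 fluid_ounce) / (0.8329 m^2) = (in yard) 0.0001447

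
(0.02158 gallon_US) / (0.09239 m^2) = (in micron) 884.2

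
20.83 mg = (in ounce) 0.0007348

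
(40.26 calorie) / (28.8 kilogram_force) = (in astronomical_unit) 3.987e-12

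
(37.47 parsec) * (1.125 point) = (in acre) 1.134e+11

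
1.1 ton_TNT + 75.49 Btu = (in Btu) 4.362e+06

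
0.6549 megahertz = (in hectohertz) 6549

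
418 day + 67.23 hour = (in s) 3.636e+07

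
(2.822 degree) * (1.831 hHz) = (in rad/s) 9.018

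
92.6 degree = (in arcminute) 5556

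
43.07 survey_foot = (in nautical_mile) 0.007088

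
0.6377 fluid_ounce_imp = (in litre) 0.01812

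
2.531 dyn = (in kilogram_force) 2.581e-06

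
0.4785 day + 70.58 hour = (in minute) 4924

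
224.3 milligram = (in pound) 0.0004945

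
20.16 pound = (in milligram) 9.144e+06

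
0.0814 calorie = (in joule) 0.3406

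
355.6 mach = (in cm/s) 1.211e+07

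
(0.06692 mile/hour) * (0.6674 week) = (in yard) 1.321e+04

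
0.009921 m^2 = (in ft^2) 0.1068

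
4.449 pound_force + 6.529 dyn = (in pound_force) 4.449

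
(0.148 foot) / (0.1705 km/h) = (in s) 0.9525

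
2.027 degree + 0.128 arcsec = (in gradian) 2.252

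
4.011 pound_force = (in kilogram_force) 1.819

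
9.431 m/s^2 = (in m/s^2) 9.431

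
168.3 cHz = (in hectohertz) 0.01683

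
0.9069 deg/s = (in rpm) 0.1512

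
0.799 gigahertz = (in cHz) 7.99e+10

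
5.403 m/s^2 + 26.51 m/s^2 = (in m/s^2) 31.91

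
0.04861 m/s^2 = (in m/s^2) 0.04861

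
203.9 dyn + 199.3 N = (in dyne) 1.993e+07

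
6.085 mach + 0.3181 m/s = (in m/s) 2072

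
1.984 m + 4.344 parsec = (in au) 8.96e+05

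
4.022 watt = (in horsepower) 0.005394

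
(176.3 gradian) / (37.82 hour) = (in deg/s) 0.001165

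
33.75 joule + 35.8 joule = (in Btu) 0.06592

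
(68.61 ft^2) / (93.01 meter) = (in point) 194.3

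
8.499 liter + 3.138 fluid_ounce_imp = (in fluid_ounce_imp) 302.3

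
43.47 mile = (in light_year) 7.395e-12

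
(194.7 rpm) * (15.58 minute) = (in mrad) 1.906e+07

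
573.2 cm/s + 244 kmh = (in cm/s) 7351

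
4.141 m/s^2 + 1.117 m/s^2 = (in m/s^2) 5.258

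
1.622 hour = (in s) 5839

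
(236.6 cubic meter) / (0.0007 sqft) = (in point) 1.031e+10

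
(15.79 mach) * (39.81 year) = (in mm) 6.75e+15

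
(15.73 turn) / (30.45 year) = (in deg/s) 5.897e-06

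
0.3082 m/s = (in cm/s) 30.82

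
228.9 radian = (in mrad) 2.289e+05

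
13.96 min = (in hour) 0.2327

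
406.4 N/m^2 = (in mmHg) 3.048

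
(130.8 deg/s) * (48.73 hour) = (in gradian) 2.55e+07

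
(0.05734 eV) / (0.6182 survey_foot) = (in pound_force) 1.096e-20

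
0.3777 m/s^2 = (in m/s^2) 0.3777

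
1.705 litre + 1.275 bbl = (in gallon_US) 54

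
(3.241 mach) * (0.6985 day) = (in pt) 1.888e+11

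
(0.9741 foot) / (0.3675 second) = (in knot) 1.57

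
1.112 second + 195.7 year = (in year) 195.7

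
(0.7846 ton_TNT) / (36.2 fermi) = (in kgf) 9.247e+21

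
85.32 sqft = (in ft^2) 85.32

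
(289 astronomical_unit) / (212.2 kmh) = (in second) 7.335e+11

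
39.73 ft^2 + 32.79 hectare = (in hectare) 32.79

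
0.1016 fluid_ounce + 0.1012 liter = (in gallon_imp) 0.02292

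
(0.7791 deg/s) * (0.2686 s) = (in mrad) 3.652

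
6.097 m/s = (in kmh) 21.95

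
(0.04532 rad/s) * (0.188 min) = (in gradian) 32.54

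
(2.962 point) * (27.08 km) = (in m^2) 28.3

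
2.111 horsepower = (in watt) 1574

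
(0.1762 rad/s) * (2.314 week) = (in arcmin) 8.477e+08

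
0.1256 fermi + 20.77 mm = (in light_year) 2.195e-18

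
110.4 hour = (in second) 3.974e+05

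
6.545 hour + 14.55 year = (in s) 4.589e+08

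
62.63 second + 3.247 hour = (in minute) 195.9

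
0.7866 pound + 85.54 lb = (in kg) 39.16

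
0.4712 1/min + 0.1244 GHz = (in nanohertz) 1.244e+17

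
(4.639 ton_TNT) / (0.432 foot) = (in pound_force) 3.314e+10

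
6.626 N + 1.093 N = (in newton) 7.719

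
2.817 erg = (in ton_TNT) 6.733e-17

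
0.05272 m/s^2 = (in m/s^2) 0.05272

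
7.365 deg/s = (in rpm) 1.228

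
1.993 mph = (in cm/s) 89.1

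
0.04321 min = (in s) 2.593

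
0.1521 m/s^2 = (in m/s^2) 0.1521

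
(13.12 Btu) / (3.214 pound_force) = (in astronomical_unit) 6.472e-09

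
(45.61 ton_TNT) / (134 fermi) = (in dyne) 1.424e+29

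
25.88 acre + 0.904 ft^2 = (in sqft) 1.127e+06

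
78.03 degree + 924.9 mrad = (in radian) 2.287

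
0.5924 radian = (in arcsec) 1.222e+05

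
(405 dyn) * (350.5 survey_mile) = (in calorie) 546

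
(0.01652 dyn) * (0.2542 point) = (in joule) 1.481e-11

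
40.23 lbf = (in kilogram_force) 18.25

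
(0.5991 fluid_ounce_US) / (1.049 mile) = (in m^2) 1.049e-08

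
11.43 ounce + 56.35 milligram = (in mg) 3.241e+05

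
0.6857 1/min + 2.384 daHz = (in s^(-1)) 23.85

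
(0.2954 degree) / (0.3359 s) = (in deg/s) 0.8794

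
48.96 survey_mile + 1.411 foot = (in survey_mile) 48.96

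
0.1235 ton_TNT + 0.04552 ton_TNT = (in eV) 4.414e+27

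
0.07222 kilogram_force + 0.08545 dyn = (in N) 0.7082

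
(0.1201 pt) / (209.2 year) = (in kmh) 2.312e-14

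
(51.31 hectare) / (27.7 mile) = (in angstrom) 1.151e+11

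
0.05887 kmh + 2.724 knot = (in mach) 0.004164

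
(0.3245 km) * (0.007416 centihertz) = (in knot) 0.04678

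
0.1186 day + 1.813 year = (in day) 661.9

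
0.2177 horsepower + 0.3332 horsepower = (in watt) 410.8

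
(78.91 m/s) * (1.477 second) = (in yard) 127.5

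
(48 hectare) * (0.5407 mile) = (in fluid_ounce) 1.412e+13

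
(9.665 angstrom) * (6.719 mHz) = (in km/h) 2.338e-11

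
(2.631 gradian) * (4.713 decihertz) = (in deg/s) 1.116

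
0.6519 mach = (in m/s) 222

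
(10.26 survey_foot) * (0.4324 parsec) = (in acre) 1.031e+13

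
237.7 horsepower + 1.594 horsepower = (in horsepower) 239.3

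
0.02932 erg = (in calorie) 7.008e-10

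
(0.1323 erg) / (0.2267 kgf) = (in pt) 1.687e-05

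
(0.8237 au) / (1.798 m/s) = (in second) 6.853e+10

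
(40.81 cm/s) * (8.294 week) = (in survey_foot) 6.716e+06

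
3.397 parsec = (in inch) 4.127e+18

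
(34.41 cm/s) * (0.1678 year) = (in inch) 7.169e+07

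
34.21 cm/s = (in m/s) 0.3421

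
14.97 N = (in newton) 14.97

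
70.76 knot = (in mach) 0.1069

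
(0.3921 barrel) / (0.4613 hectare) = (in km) 1.351e-08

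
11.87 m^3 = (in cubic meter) 11.87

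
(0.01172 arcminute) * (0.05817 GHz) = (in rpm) 1894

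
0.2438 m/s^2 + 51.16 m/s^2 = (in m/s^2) 51.4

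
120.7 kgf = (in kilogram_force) 120.7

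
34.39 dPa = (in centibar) 0.003439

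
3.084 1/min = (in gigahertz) 5.14e-11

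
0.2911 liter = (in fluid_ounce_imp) 10.25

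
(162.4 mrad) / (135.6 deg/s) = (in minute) 0.001144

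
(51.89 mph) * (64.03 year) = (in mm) 4.684e+13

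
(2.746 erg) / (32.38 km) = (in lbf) 1.907e-12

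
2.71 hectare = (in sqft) 2.917e+05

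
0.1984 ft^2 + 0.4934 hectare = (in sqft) 5.311e+04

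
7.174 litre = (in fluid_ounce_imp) 252.5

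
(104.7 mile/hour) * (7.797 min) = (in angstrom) 2.19e+14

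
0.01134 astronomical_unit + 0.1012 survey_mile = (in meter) 1.696e+09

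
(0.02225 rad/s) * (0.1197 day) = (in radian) 230.1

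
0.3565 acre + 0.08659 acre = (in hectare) 0.1793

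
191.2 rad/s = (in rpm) 1826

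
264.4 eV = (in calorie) 1.012e-17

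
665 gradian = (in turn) 1.663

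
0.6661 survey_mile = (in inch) 4.22e+04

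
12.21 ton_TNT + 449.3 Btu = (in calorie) 1.221e+10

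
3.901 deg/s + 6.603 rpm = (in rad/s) 0.7595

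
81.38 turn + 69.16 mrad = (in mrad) 5.114e+05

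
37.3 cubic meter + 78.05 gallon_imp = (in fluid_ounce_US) 1.273e+06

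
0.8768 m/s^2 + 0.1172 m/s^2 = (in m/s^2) 0.994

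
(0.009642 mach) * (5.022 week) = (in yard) 1.091e+07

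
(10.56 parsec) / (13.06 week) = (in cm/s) 4.125e+12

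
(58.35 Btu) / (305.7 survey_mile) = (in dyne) 1.251e+04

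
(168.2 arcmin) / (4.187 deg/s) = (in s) 0.6695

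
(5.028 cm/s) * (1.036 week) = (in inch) 1.24e+06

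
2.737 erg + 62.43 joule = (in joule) 62.43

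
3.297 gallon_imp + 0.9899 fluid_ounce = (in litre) 15.02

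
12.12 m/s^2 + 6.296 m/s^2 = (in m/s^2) 18.42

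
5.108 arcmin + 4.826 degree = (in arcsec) 1.768e+04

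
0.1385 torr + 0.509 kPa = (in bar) 0.005275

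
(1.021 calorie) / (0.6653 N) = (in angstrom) 6.421e+10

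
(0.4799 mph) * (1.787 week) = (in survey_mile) 144.1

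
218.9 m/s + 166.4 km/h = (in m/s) 265.1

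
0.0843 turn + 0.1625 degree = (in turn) 0.08475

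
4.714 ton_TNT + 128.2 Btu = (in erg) 1.972e+17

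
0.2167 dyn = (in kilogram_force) 2.21e-07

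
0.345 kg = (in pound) 0.7606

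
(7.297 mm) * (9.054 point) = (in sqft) 0.0002509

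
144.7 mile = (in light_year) 2.461e-11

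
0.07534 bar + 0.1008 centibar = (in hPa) 76.35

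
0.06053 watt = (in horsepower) 8.117e-05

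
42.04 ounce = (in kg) 1.192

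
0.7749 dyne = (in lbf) 1.742e-06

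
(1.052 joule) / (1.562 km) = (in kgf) 6.868e-05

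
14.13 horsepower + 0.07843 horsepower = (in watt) 1.06e+04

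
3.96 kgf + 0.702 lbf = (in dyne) 4.196e+06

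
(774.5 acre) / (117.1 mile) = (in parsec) 5.39e-16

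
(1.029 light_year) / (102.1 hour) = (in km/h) 9.535e+10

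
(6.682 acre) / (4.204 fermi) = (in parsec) 208.5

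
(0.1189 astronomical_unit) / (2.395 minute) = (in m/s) 1.238e+08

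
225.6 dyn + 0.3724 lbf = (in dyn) 1.659e+05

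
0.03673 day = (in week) 0.005247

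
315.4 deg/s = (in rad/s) 5.505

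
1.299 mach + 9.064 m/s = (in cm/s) 4.514e+04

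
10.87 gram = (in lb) 0.02396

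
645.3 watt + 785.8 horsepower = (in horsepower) 786.7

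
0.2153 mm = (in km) 2.153e-07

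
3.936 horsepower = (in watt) 2935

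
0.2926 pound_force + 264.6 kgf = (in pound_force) 583.6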